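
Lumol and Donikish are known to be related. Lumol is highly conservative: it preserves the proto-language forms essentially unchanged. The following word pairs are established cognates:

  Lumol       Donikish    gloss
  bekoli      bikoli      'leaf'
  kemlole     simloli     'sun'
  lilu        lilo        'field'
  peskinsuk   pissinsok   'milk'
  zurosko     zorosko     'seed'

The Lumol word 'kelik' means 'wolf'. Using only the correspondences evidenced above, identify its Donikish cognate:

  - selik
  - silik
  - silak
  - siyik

silik

kemlole ~ simloli — Lumol k corresponds to Donikish s word-initially before a front vowel.
bekoli ~ bikoli, peskinsuk ~ pissinsok — Lumol e corresponds to Donikish i after a consonant, before a consonant other than r, m, n, p, b, f, v.
Applying these to Lumol 'kelik':
  kelik → selik   (k→s word-initially before a front vowel)
  selik → silik   (e→i after a consonant, before a consonant other than r, m, n, p, b, f, v)
So the Donikish cognate is 'silik'.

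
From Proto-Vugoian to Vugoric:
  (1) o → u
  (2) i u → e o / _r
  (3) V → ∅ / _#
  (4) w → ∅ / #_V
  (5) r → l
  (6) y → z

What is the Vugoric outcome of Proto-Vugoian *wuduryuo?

Vugoric: *wuduryuo
  wuduryuo → wuduryuu   [vowel merger]
  wuduryuu → wudoryuu   [pre-rhotic lowering]
  wudoryuu → wudoryu   [apocope]
  wudoryu → udoryu   [glide loss]
  udoryu → udolyu   [unconditioned shift]
  udolyu → udolzu   [unconditioned shift]
  giving Vugoric udolzu.

udolzu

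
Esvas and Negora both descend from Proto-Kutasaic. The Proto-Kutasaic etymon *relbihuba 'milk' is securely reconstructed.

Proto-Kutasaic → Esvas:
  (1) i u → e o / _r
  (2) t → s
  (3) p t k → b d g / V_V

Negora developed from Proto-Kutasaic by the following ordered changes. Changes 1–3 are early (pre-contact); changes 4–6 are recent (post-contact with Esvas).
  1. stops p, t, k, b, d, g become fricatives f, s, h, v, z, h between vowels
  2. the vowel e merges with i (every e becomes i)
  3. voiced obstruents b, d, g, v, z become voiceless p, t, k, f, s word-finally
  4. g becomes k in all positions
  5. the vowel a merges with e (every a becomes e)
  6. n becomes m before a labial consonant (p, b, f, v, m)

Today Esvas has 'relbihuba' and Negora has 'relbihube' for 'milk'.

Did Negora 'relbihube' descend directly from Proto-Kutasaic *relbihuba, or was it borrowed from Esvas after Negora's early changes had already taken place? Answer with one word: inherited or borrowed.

If inherited, *relbihuba would pass through all of Negora's changes:
Negora: *relbihuba
  relbihuba → relbihuva   [intervocalic lenition]
  relbihuva → rilbihuva   [vowel merger]
  rilbihuva (rule 3 does not apply)
  rilbihuva (rule 4 does not apply)
  rilbihuva → rilbihuve   [vowel merger]
  rilbihuve (rule 6 does not apply)
  giving Negora rilbihuve.
If borrowed from Esvas 'relbihuba' after the early changes, it would undergo only the recent ones:
  rule 4 (unconditioned shift): no change (relbihuba)
  rule 5 (vowel merger): relbihuba → relbihube
  rule 6 (nasal place assimilation): no change (relbihube)
  ⇒ as a loan: relbihube
Negora 'relbihube' matches the loan outcome 'relbihube', not the inherited 'rilbihuve' — it skipped the early Negora changes, so it was borrowed from Esvas.

borrowed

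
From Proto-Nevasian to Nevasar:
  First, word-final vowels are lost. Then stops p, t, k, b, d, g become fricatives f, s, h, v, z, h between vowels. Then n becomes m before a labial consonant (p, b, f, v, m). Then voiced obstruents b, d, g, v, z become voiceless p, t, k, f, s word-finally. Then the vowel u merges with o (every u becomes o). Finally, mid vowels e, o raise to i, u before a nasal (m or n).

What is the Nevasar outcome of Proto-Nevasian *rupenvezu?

rofimves

Nevasar: *rupenvezu > rupenvez > rufenvez > rufemvez > rufemves > rofemves > rofimves  (by apocope, intervocalic lenition, nasal place assimilation, final devoicing, vowel merger, pre-nasal raising)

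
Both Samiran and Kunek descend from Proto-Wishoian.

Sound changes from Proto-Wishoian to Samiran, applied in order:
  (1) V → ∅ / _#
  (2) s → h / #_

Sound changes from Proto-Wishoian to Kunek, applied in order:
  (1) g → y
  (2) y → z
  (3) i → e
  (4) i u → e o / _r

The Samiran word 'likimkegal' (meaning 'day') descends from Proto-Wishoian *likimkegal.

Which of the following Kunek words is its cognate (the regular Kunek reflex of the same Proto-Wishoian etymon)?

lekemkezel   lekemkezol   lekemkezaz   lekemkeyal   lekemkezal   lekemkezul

Kunek: *likimkegal
  likimkegal → likimkeyal   [unconditioned shift]
  likimkeyal → likimkezal   [unconditioned shift]
  likimkezal → lekemkezal   [vowel merger]
  lekemkezal (rule 4 does not apply)
  giving Kunek lekemkezal.
Only 'lekemkezal' matches the regular Kunek development of *likimkegal.

lekemkezal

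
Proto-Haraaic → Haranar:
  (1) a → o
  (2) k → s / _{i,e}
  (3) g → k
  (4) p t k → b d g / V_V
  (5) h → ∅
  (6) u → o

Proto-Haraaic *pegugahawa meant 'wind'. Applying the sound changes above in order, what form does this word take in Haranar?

Haranar: start from *pegugahawa.
  rule 1 (vowel merger): pegugahawa → pegugohowo
  rule 2: no change — pegugohowo
  rule 3 (unconditioned shift): pegugohowo → pekukohowo
  rule 4 (intervocalic voicing): pekukohowo → pegugohowo
  rule 5 (h-loss): pegugohowo → pegugoowo
  rule 6 (vowel merger): pegugoowo → pegogoowo
  ⇒ Haranar pegogoowo

pegogoowo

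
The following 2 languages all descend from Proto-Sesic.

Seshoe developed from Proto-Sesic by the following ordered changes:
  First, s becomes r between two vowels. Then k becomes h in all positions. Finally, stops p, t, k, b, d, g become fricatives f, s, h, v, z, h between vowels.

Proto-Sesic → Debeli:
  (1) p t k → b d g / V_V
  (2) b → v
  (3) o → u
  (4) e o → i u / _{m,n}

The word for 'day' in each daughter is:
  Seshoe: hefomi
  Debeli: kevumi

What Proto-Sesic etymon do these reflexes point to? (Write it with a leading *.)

Position 3: Seshoe has f, Debeli has v. Taking the neighbouring segments as reconstructed: Seshoe f could go back to *p or *f; Debeli v could go back to *p or *b or *v — the one source consistent with every daughter is *p.
Position 1: Seshoe has h, Debeli has k. Debeli preserves k here (none of its changes turn any other segment into k), so the proto-segment is *k.
Position 4: Seshoe has o, Debeli has u. Seshoe preserves o here (none of its changes turn any other segment into o), so the proto-segment is *o.
The remaining positions agree across the daughters. Check the candidate against every language:
Seshoe: *kepomi > hepomi > hefomi  (by unconditioned shift, intervocalic lenition)
Debeli: *kepomi > kebomi > kevomi > kevumi  (by intervocalic voicing, unconditioned shift, vowel merger)
Only *kepomi yields all of Seshoe hefomi, Debeli kevumi.

*kepomi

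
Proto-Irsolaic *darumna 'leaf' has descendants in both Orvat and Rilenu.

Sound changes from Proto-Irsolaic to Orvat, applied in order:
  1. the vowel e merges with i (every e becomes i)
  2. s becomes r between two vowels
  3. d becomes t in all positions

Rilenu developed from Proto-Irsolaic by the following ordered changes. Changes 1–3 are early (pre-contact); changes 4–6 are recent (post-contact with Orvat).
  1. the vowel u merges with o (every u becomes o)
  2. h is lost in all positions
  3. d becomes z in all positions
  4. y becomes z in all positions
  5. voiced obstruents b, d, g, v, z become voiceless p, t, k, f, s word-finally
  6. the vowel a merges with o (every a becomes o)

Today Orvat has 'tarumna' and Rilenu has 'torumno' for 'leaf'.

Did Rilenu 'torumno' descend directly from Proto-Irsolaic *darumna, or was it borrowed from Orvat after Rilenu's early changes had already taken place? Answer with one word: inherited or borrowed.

borrowed

If inherited, *darumna would pass through all of Rilenu's changes:
Rilenu: *darumna > daromna > zaromna > zoromno  (by vowel merger, unconditioned shift, vowel merger)
If borrowed from Orvat 'tarumna' after the early changes, it would undergo only the recent ones:
  rule 4 (unconditioned shift): no change (tarumna)
  rule 5 (final devoicing): no change (tarumna)
  rule 6 (vowel merger): tarumna → torumno
  ⇒ as a loan: torumno
Rilenu 'torumno' matches the loan outcome 'torumno', not the inherited 'zoromno' — it skipped the early Rilenu changes, so it was borrowed from Orvat.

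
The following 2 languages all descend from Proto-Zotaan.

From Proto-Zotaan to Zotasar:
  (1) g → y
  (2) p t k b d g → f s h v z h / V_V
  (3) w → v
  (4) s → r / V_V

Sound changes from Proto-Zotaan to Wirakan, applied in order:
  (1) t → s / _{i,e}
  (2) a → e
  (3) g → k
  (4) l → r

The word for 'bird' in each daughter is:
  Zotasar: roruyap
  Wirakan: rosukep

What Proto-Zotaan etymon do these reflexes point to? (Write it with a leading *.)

*rosugap

Position 5: Zotasar has y, Wirakan has k. Taking the neighbouring segments as reconstructed: Zotasar y could go back to *g or *y; Wirakan k could go back to *k or *g — the one source consistent with every daughter is *g.
Position 6: Zotasar has a, Wirakan has e. Zotasar preserves a here (none of its changes turn any other segment into a), so the proto-segment is *a.
Verify the candidate proto-form against each daughter:
Zotasar: start from *rosugap.
  rule 1 (unconditioned shift): rosugap → rosuyap
  rule 2: no change — rosuyap
  rule 3: no change — rosuyap
  rule 4 (rhotacism): rosuyap → roruyap
  ⇒ Zotasar roruyap
Wirakan: *rosugap
  rosugap (rule 1 does not apply)
  rosugap → rosugep   [vowel merger]
  rosugep → rosukep   [unconditioned shift]
  rosukep (rule 4 does not apply)
  giving Wirakan rosukep.
No other proto-form is consistent with every reflex, so the reconstruction is *rosugap.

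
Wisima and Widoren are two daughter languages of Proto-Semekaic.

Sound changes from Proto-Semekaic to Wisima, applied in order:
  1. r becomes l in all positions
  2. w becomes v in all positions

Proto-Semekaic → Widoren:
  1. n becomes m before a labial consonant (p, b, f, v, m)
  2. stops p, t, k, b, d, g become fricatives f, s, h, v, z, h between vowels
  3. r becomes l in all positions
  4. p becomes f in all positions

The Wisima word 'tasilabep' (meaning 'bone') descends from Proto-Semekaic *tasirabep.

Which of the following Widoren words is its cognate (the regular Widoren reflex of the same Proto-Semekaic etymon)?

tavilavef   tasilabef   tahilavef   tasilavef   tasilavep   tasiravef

tasilavef

Widoren: start from *tasirabep.
  rule 1: no change — tasirabep
  rule 2 (intervocalic lenition): tasirabep → tasiravep
  rule 3 (unconditioned shift): tasiravep → tasilavep
  rule 4 (unconditioned shift): tasilavep → tasilavef
  ⇒ Widoren tasilavef
Among the options, 'tasilavef' alone shows every Widoren change applied in order.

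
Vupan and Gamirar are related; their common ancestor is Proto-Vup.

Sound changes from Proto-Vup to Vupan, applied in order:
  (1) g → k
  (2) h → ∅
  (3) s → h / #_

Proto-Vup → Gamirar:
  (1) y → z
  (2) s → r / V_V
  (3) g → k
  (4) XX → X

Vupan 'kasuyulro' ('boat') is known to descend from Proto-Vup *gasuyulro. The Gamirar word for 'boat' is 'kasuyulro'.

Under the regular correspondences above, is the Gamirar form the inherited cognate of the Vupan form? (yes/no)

no

Derive the expected Gamirar reflex of *gasuyulro:
Gamirar: start from *gasuyulro.
  rule 1 (unconditioned shift): gasuyulro → gasuzulro
  rule 2 (rhotacism): gasuzulro → garuzulro
  rule 3 (unconditioned shift): garuzulro → karuzulro
  rule 4: no change — karuzulro
  ⇒ Gamirar karuzulro
The regular Gamirar reflex would be 'karuzulro', but the attested form is 'kasuyulro'. The correspondence is irregular, so they are not cognates (the Gamirar form has a different source).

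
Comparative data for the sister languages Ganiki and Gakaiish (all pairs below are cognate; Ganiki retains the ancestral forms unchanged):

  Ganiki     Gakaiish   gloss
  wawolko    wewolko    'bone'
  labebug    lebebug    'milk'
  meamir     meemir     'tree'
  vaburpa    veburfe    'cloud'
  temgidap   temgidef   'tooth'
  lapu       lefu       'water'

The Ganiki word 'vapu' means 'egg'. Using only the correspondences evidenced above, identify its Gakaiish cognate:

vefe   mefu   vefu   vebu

temgidap ~ temgidef, lapu ~ lefu — Ganiki a corresponds to Gakaiish e after a consonant, before a labial obstruent.
lapu ~ lefu — Ganiki p corresponds to Gakaiish f between vowels (before a back vowel).
Applying these to Ganiki 'vapu':
  vapu → vepu   (a→e after a consonant, before a labial obstruent)
  vepu → vefu   (p→f between vowels (before a back vowel))
So the Gakaiish cognate is 'vefu'.

vefu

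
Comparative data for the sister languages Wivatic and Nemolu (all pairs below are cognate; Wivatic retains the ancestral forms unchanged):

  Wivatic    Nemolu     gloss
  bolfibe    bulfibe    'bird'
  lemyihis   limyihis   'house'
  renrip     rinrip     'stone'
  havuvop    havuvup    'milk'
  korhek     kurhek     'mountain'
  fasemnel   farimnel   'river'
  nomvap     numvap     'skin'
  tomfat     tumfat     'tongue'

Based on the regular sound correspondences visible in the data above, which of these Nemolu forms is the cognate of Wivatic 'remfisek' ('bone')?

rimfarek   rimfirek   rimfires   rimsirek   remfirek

lemyihis ~ limyihis, fasemnel ~ farimnel — Wivatic e corresponds to Nemolu i after a consonant, before a nasal.
fasemnel ~ farimnel — Wivatic s corresponds to Nemolu r between vowels (before a front vowel).
Applying these to Wivatic 'remfisek':
  remfisek → rimfisek   (e→i after a consonant, before a nasal)
  rimfisek → rimfirek   (s→r between vowels (before a front vowel))
So the Nemolu cognate is 'rimfirek'.

rimfirek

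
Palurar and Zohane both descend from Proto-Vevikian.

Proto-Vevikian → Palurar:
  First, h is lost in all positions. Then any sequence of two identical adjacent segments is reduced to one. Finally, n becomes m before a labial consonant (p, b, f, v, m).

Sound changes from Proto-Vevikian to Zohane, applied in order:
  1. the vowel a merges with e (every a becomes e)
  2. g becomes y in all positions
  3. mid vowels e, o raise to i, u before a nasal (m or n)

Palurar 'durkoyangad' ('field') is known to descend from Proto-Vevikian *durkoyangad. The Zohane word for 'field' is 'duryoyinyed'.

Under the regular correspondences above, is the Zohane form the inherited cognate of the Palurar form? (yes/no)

Derive the expected Zohane reflex of *durkoyangad:
Zohane: start from *durkoyangad.
  rule 1 (vowel merger): durkoyangad → durkoyenged
  rule 2 (unconditioned shift): durkoyenged → durkoyenyed
  rule 3 (pre-nasal raising): durkoyenyed → durkoyinyed
  ⇒ Zohane durkoyinyed
The regular Zohane reflex would be 'durkoyinyed', but the attested form is 'duryoyinyed'. The correspondence is irregular, so they are not cognates (the Zohane form has a different source).

no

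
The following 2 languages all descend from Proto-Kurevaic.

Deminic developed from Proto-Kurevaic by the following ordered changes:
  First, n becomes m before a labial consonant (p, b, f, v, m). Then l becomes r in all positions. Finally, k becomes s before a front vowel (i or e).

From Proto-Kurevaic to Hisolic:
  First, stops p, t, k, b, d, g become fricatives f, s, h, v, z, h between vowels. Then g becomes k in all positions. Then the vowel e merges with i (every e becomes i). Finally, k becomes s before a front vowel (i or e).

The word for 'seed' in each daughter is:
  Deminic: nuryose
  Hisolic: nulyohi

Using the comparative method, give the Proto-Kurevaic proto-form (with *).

Position 7: Deminic has e, Hisolic has i. Deminic preserves e here (none of its changes turn any other segment into e), so the proto-segment is *e.
Position 3: Deminic has r, Hisolic has l. Hisolic preserves l here (none of its changes turn any other segment into l), so the proto-segment is *l.
Position 6: Deminic has s, Hisolic has h. Taking the neighbouring segments as reconstructed: Deminic s could go back to *k or *s; Hisolic h could go back to *k or *g or *h — the one source consistent with every daughter is *k.
Verify the candidate proto-form against each daughter:
Deminic: *nulyoke
  nulyoke (rule 1 does not apply)
  nulyoke → nuryoke   [unconditioned shift]
  nuryoke → nuryose   [palatalisation]
  giving Deminic nuryose.
Hisolic: *nulyoke > nulyohe > nulyohi  (by intervocalic lenition, vowel merger)
Only *nulyoke yields all of Deminic nuryose, Hisolic nulyohi.

*nulyoke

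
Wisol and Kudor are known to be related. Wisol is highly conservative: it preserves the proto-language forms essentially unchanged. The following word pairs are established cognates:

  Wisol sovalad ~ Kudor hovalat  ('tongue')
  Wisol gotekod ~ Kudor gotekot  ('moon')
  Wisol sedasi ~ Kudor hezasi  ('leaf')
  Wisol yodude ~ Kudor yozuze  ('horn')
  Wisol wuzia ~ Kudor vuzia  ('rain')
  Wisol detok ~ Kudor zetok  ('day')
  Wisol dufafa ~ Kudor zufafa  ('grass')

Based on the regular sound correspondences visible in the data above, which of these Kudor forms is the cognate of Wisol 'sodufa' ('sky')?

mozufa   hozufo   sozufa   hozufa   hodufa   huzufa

hozufa

sovalad ~ hovalat — Wisol s corresponds to Kudor h word-initially before a back vowel.
yodude ~ yozuze — Wisol d corresponds to Kudor z between vowels (before a back vowel).
Applying these to Wisol 'sodufa':
  sodufa → hodufa   (s→h word-initially before a back vowel)
  hodufa → hozufa   (d→z between vowels (before a back vowel))
So the Kudor cognate is 'hozufa'.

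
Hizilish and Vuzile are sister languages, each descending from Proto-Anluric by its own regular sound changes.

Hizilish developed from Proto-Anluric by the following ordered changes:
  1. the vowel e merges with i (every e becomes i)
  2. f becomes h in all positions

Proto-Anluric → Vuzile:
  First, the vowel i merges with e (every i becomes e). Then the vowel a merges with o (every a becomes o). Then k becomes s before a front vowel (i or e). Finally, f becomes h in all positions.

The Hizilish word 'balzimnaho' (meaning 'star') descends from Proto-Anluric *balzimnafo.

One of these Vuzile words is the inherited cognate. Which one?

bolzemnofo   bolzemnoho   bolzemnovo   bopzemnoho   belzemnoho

bolzemnoho

Vuzile: *balzimnafo
  balzimnafo → balzemnafo   [vowel merger]
  balzemnafo → bolzemnofo   [vowel merger]
  bolzemnofo (rule 3 does not apply)
  bolzemnofo → bolzemnoho   [unconditioned shift]
  giving Vuzile bolzemnoho.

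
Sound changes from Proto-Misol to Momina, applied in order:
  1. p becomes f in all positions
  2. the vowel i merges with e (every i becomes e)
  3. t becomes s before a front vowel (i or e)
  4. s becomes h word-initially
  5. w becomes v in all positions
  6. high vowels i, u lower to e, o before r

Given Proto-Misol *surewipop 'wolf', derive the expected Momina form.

Momina: start from *surewipop.
  rule 1 (unconditioned shift): surewipop → surewifof
  rule 2 (vowel merger): surewifof → surewefof
  rule 3: no change — surewefof
  rule 4 (debuccalisation): surewefof → hurewefof
  rule 5 (unconditioned shift): hurewefof → hurevefof
  rule 6 (pre-rhotic lowering): hurevefof → horevefof
  ⇒ Momina horevefof

horevefof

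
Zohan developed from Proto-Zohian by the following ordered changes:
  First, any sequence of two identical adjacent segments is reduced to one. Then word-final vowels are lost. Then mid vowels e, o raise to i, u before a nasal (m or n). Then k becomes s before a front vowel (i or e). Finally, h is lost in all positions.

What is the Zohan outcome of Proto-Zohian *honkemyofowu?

Zohan: start from *honkemyofowu.
  rule 1: no change — honkemyofowu
  rule 2 (apocope): honkemyofowu → honkemyofow
  rule 3 (pre-nasal raising): honkemyofow → hunkimyofow
  rule 4 (palatalisation): hunkimyofow → hunsimyofow
  rule 5 (h-loss): hunsimyofow → unsimyofow
  ⇒ Zohan unsimyofow

unsimyofow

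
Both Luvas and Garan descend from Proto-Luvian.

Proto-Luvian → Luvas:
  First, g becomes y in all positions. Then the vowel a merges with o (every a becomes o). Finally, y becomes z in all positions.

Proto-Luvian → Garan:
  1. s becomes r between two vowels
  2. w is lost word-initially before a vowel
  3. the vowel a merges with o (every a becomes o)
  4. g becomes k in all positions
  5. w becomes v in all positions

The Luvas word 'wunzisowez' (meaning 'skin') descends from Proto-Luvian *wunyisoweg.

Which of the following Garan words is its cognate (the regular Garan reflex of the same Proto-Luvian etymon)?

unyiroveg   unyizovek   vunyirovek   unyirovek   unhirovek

Garan: *wunyisoweg > wunyiroweg > unyiroweg > unyirowek > unyirovek  (by rhotacism, glide loss, unconditioned shift, unconditioned shift)
The other candidates each miss or misapply at least one Garan change.

unyirovek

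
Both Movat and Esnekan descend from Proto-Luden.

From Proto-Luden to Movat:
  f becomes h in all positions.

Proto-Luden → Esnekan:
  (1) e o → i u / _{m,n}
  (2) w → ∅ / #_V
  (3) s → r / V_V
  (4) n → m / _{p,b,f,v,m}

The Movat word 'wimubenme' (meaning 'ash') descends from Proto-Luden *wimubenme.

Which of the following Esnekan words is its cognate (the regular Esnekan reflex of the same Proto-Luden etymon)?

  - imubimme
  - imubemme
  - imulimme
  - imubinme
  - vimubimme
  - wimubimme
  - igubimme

imubimme

Esnekan: *wimubenme > wimubinme > imubinme > imubimme  (by pre-nasal raising, glide loss, nasal place assimilation)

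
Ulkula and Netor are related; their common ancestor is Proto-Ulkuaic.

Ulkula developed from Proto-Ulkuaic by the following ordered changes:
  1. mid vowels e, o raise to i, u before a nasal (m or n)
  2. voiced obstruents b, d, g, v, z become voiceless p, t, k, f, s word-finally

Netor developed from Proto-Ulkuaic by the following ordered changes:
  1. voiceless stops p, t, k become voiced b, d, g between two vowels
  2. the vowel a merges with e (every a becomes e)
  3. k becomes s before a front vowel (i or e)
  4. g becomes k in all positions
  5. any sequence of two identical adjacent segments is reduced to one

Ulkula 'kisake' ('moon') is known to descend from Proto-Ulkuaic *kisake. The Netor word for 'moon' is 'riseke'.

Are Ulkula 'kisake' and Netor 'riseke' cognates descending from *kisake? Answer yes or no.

no

Derive the expected Netor reflex of *kisake:
Netor: *kisake > kisage > kisege > sisege > siseke  (by intervocalic voicing, vowel merger, palatalisation, unconditioned shift)
The regular Netor reflex would be 'siseke', but the attested form is 'riseke'. The correspondence is irregular, so they are not cognates (the Netor form has a different source).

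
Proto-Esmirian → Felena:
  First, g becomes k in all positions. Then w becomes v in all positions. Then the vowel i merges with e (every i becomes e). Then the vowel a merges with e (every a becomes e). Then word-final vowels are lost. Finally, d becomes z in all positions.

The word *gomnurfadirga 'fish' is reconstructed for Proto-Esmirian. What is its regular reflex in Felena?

komnurfezerk

Felena: *gomnurfadirga > komnurfadirka > komnurfaderka > komnurfederke > komnurfederk > komnurfezerk  (by unconditioned shift, vowel merger, vowel merger, apocope, unconditioned shift)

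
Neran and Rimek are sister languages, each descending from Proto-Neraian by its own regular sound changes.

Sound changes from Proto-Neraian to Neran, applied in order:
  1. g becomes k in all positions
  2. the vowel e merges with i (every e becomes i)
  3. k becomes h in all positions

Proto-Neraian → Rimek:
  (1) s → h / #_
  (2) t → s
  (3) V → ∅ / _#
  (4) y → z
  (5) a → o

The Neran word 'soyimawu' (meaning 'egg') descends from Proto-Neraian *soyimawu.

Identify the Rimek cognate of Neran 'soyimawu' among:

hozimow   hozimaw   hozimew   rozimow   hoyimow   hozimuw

hozimow

Rimek: *soyimawu
  soyimawu → hoyimawu   [debuccalisation]
  hoyimawu (rule 2 does not apply)
  hoyimawu → hoyimaw   [apocope]
  hoyimaw → hozimaw   [unconditioned shift]
  hozimaw → hozimow   [vowel merger]
  giving Rimek hozimow.
Among the options, 'hozimow' alone shows every Rimek change applied in order.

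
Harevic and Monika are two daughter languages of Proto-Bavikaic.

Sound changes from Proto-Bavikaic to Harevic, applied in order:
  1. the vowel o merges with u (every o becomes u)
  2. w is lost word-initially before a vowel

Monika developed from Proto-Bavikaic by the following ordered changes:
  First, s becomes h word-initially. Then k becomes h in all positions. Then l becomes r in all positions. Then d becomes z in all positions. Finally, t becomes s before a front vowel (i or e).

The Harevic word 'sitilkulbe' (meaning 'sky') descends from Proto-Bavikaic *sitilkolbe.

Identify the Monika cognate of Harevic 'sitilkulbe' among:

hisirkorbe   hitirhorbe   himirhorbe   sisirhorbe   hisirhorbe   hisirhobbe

hisirhorbe

Monika: *sitilkolbe > hitilkolbe > hitilholbe > hitirhorbe > hisirhorbe  (by debuccalisation, unconditioned shift, unconditioned shift, palatalisation)
Among the options, 'hisirhorbe' alone shows every Monika change applied in order.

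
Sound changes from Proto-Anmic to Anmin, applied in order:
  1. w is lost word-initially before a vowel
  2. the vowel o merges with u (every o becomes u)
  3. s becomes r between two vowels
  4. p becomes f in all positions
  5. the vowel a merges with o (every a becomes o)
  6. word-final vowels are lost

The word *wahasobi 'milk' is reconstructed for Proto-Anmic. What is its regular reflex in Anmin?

Anmin: *wahasobi > ahasobi > ahasubi > aharubi > ohorubi > ohorub  (by glide loss, vowel merger, rhotacism, vowel merger, apocope)

ohorub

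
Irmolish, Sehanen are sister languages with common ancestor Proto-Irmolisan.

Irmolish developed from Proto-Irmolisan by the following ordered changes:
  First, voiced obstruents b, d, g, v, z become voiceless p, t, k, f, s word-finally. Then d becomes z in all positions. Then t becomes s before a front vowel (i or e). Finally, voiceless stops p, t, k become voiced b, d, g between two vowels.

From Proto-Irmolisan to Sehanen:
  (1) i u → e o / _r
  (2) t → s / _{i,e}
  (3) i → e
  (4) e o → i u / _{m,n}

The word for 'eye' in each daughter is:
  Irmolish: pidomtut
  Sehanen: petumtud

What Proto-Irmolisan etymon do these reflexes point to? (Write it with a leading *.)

*pitomtud

Position 3: Irmolish has d, Sehanen has t. Sehanen preserves t here (none of its changes turn any other segment into t), so the proto-segment is *t.
Position 8: Irmolish has t, Sehanen has d. Sehanen preserves d here (none of its changes turn any other segment into d), so the proto-segment is *d.
Verify the candidate proto-form against each daughter:
Irmolish: *pitomtud > pitomtut > pidomtut  (by final devoicing, intervocalic voicing)
Sehanen: *pitomtud > petomtud > petumtud  (by vowel merger, pre-nasal raising)
No other proto-form is consistent with every reflex, so the reconstruction is *pitomtud.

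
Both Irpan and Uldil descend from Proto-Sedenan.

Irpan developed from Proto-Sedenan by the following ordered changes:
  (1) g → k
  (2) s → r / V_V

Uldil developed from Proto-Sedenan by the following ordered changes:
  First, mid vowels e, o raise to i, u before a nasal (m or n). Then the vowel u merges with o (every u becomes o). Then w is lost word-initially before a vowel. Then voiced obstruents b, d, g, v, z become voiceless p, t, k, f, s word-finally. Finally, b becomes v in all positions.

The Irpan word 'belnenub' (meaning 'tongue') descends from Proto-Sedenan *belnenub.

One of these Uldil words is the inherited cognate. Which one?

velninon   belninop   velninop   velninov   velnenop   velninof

Uldil: start from *belnenub.
  rule 1 (pre-nasal raising): belnenub → belninub
  rule 2 (vowel merger): belninub → belninob
  rule 3: no change — belninob
  rule 4 (final devoicing): belninob → belninop
  rule 5 (unconditioned shift): belninop → velninop
  ⇒ Uldil velninop
The other candidates each miss or misapply at least one Uldil change.

velninop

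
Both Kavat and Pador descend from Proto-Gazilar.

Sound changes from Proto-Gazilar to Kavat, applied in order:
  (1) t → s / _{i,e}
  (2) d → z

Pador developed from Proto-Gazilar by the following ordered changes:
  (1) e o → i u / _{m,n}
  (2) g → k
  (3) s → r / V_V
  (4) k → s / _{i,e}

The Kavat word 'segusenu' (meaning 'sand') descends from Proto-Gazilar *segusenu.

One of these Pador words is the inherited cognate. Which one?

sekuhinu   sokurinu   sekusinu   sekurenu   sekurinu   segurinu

sekurinu

Pador: start from *segusenu.
  rule 1 (pre-nasal raising): segusenu → segusinu
  rule 2 (unconditioned shift): segusinu → sekusinu
  rule 3 (rhotacism): sekusinu → sekurinu
  rule 4: no change — sekurinu
  ⇒ Pador sekurinu
The other candidates each miss or misapply at least one Pador change.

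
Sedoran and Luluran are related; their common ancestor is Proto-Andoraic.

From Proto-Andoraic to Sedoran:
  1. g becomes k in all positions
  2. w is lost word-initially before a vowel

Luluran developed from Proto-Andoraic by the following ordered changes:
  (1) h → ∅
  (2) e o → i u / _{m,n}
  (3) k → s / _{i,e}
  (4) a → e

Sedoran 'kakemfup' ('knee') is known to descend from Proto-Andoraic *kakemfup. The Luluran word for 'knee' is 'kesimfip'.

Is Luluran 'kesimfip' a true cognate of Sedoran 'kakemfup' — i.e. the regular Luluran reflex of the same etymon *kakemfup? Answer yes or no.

Derive the expected Luluran reflex of *kakemfup:
Luluran: *kakemfup > kakimfup > kasimfup > kesimfup  (by pre-nasal raising, palatalisation, vowel merger)
The regular Luluran reflex would be 'kesimfup', but the attested form is 'kesimfip'. The correspondence is irregular, so they are not cognates (the Luluran form has a different source).

no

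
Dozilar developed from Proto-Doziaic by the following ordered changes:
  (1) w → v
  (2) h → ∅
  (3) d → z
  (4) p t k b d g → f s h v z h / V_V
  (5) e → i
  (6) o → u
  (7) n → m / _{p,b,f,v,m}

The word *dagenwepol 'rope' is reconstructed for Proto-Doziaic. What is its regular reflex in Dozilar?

zahimviful

Dozilar: start from *dagenwepol.
  rule 1 (unconditioned shift): dagenwepol → dagenvepol
  rule 2: no change — dagenvepol
  rule 3 (unconditioned shift): dagenvepol → zagenvepol
  rule 4 (intervocalic lenition): zagenvepol → zahenvefol
  rule 5 (vowel merger): zahenvefol → zahinvifol
  rule 6 (vowel merger): zahinvifol → zahinviful
  rule 7 (nasal place assimilation): zahinviful → zahimviful
  ⇒ Dozilar zahimviful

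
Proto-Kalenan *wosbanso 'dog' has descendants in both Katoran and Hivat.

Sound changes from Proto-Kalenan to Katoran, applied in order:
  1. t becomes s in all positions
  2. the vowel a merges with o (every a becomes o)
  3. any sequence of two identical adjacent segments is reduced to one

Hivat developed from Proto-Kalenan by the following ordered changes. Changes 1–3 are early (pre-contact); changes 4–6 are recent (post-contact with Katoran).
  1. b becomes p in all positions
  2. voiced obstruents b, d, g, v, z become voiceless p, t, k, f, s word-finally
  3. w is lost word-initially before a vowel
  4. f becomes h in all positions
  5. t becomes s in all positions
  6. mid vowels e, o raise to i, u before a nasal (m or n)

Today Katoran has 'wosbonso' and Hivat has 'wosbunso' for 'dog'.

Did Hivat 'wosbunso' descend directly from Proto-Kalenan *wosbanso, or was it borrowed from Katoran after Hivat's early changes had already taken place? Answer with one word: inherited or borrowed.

borrowed

If inherited, *wosbanso would pass through all of Hivat's changes:
Hivat: *wosbanso
  wosbanso → wospanso   [unconditioned shift]
  wospanso (rule 2 does not apply)
  wospanso → ospanso   [glide loss]
  ospanso (rule 4 does not apply)
  ospanso (rule 5 does not apply)
  ospanso (rule 6 does not apply)
  giving Hivat ospanso.
If borrowed from Katoran 'wosbonso' after the early changes, it would undergo only the recent ones:
  rule 4 (unconditioned shift): no change (wosbonso)
  rule 5 (unconditioned shift): no change (wosbonso)
  rule 6 (pre-nasal raising): wosbonso → wosbunso
  ⇒ as a loan: wosbunso
Hivat 'wosbunso' matches the loan outcome 'wosbunso', not the inherited 'ospanso' — it skipped the early Hivat changes, so it was borrowed from Katoran.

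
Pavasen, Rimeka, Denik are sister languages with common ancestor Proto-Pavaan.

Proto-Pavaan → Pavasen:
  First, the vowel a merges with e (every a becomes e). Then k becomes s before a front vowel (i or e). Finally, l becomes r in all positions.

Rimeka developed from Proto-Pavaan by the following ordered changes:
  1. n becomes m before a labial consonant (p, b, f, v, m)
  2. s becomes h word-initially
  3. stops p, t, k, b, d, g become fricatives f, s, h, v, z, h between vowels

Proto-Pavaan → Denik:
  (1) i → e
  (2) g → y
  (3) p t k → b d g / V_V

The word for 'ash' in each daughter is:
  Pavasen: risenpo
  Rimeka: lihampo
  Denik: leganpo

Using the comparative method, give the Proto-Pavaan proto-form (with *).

Position 5: Pavasen has n, Rimeka has m, Denik has n. Pavasen preserves n here (none of its changes turn any other segment into n), so the proto-segment is *n.
Position 2: Pavasen has i, Rimeka has i, Denik has e. Pavasen preserves i here (none of its changes turn any other segment into i), so the proto-segment is *i.
This points to *likanpo. Verify forward in each daughter:
Pavasen: *likanpo > likenpo > lisenpo > risenpo  (by vowel merger, palatalisation, unconditioned shift)
Rimeka: *likanpo > likampo > lihampo  (by nasal place assimilation, intervocalic lenition)
Denik: *likanpo
  likanpo → lekanpo   [vowel merger]
  lekanpo (rule 2 does not apply)
  lekanpo → leganpo   [intervocalic voicing]
  giving Denik leganpo.
Only *likanpo yields all of Pavasen risenpo, Rimeka lihampo, Denik leganpo.

*likanpo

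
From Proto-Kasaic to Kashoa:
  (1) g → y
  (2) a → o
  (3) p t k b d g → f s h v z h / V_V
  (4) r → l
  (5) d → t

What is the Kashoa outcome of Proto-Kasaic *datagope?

tosoyofe

Kashoa: *datagope > datayope > dotoyope > dosoyofe > tosoyofe  (by unconditioned shift, vowel merger, intervocalic lenition, unconditioned shift)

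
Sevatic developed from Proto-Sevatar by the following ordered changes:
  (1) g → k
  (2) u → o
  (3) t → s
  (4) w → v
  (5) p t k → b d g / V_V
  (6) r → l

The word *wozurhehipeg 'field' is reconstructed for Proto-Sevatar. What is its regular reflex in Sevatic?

Sevatic: start from *wozurhehipeg.
  rule 1 (unconditioned shift): wozurhehipeg → wozurhehipek
  rule 2 (vowel merger): wozurhehipek → wozorhehipek
  rule 3: no change — wozorhehipek
  rule 4 (unconditioned shift): wozorhehipek → vozorhehipek
  rule 5 (intervocalic voicing): vozorhehipek → vozorhehibek
  rule 6 (unconditioned shift): vozorhehibek → vozolhehibek
  ⇒ Sevatic vozolhehibek

vozolhehibek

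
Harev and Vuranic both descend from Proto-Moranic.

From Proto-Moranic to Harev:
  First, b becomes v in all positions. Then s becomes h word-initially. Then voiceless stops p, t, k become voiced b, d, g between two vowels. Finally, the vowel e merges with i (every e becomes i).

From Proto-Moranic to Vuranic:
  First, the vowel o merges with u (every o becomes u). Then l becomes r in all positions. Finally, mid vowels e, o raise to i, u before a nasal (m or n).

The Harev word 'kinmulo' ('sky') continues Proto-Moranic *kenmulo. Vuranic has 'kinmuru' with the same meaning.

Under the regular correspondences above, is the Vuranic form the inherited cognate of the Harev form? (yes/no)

yes

Derive the expected Vuranic reflex of *kenmulo:
Vuranic: start from *kenmulo.
  rule 1 (vowel merger): kenmulo → kenmulu
  rule 2 (unconditioned shift): kenmulu → kenmuru
  rule 3 (pre-nasal raising): kenmuru → kinmuru
  ⇒ Vuranic kinmuru
Vuranic 'kinmuru' matches the regular reflex exactly, so the pair is cognate.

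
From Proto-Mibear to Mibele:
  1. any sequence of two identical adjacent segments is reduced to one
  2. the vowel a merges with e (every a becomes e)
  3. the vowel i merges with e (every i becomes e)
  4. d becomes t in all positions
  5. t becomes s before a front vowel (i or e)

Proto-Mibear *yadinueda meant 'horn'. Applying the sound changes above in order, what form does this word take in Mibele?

Mibele: start from *yadinueda.
  rule 1: no change — yadinueda
  rule 2 (vowel merger): yadinueda → yedinuede
  rule 3 (vowel merger): yedinuede → yedenuede
  rule 4 (unconditioned shift): yedenuede → yetenuete
  rule 5 (palatalisation): yetenuete → yesenuese
  ⇒ Mibele yesenuese

yesenuese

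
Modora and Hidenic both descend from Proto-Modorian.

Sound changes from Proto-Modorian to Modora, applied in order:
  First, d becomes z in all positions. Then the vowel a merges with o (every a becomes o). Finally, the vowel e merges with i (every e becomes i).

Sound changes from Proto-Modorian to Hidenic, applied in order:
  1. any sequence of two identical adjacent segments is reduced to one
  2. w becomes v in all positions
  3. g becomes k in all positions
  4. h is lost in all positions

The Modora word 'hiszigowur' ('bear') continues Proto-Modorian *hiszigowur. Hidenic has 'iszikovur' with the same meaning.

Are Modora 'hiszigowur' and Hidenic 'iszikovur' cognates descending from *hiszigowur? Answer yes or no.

Derive the expected Hidenic reflex of *hiszigowur:
Hidenic: start from *hiszigowur.
  rule 1: no change — hiszigowur
  rule 2 (unconditioned shift): hiszigowur → hiszigovur
  rule 3 (unconditioned shift): hiszigovur → hiszikovur
  rule 4 (h-loss): hiszikovur → iszikovur
  ⇒ Hidenic iszikovur
Hidenic 'iszikovur' matches the regular reflex exactly, so the pair is cognate.

yes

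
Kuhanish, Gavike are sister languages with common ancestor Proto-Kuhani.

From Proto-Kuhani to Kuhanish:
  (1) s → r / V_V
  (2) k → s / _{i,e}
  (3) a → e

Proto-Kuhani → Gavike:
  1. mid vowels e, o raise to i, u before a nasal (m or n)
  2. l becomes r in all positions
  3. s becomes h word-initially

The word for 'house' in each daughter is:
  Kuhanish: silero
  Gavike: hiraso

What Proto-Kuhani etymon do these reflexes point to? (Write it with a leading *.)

Position 5: Kuhanish has r, Gavike has s. Gavike preserves s here (none of its changes turn any other segment into s), so the proto-segment is *s.
Position 3: Kuhanish has l, Gavike has r. Kuhanish preserves l here (none of its changes turn any other segment into l), so the proto-segment is *l.
Position 1: Kuhanish has s, Gavike has h. Taking the neighbouring segments as reconstructed: Kuhanish s could go back to *k or *s; Gavike h could go back to *s or *h — the one source consistent with every daughter is *s.
Continuing position by position gives *silaso; check it forward:
Kuhanish: start from *silaso.
  rule 1 (rhotacism): silaso → silaro
  rule 2: no change — silaro
  rule 3 (vowel merger): silaro → silero
  ⇒ Kuhanish silero
Gavike: *silaso
  silaso (rule 1 does not apply)
  silaso → siraso   [unconditioned shift]
  siraso → hiraso   [debuccalisation]
  giving Gavike hiraso.
*silaso is the unique common source.

*silaso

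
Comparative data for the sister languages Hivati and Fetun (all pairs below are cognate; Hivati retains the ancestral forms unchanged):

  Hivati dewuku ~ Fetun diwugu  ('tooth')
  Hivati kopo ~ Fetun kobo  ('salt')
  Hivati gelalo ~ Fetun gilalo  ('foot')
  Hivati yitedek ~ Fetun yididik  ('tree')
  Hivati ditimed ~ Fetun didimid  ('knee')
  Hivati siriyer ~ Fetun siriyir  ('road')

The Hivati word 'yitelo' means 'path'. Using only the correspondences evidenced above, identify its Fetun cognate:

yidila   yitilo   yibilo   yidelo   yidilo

yitedek ~ yididik — Hivati t corresponds to Fetun d between vowels (before a front vowel).
dewuku ~ diwugu, gelalo ~ gilalo — Hivati e corresponds to Fetun i after a consonant, before a consonant other than r, m, n, p, b, f, v.
Applying these to Hivati 'yitelo':
  yitelo → yidelo   (t→d between vowels (before a front vowel))
  yidelo → yidilo   (e→i after a consonant, before a consonant other than r, m, n, p, b, f, v)
So the Fetun cognate is 'yidilo'.

yidilo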